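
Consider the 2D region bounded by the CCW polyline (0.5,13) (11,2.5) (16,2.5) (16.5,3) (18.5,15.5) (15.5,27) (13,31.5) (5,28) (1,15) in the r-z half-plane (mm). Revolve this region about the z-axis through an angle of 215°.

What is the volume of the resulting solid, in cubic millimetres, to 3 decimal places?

Profile (r,z), 9 vertices: (0.5,13) (11,2.5) (16,2.5) (16.5,3) (18.5,15.5) (15.5,27) (13,31.5) (5,28) (1,15)
edge 0: (0.5,13)→(11,2.5)  cross = 0.5·2.5 − 11·13 = -141.7500; (r_i+r_j)·cross = 11.5·-141.7500 = -1630.1250
edge 1: (11,2.5)→(16,2.5)  cross = 11·2.5 − 16·2.5 = -12.5000; (r_i+r_j)·cross = 27·-12.5000 = -337.5000
edge 2: (16,2.5)→(16.5,3)  cross = 16·3 − 16.5·2.5 = 6.7500; (r_i+r_j)·cross = 32.5·6.7500 = 219.3750
edge 3: (16.5,3)→(18.5,15.5)  cross = 16.5·15.5 − 18.5·3 = 200.2500; (r_i+r_j)·cross = 35·200.2500 = 7008.7500
edge 4: (18.5,15.5)→(15.5,27)  cross = 18.5·27 − 15.5·15.5 = 259.2500; (r_i+r_j)·cross = 34·259.2500 = 8814.5000
edge 5: (15.5,27)→(13,31.5)  cross = 15.5·31.5 − 13·27 = 137.2500; (r_i+r_j)·cross = 28.5·137.2500 = 3911.6250
edge 6: (13,31.5)→(5,28)  cross = 13·28 − 5·31.5 = 206.5000; (r_i+r_j)·cross = 18·206.5000 = 3717.0000
edge 7: (5,28)→(1,15)  cross = 5·15 − 1·28 = 47.0000; (r_i+r_j)·cross = 6·47.0000 = 282.0000
edge 8: (1,15)→(0.5,13)  cross = 1·13 − 0.5·15 = 5.5000; (r_i+r_j)·cross = 1.5·5.5000 = 8.2500
Σcross = 708.2500 → A = |Σcross|/2 = 354.1250 mm²
Σ(r_i+r_j)·cross = 21993.8750 → first moment M = |Σ|/6 = 3665.6458
R_c = M/A = 3665.6458/354.1250 = 10.3513 mm
θ = 215° = 3.752458 rad
V = θ·R_c·A = 3.752458·10.3513·354.1250 = 13755.182 mm³

Volume = 13755.182 mm³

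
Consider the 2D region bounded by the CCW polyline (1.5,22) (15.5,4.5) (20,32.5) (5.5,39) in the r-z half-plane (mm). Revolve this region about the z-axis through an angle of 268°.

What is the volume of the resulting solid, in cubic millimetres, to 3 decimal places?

Profile (r,z), 4 vertices: (1.5,22) (15.5,4.5) (20,32.5) (5.5,39)
edge 0: (1.5,22)→(15.5,4.5)  cross = 1.5·4.5 − 15.5·22 = -334.2500; (r_i+r_j)·cross = 17·-334.2500 = -5682.2500
edge 1: (15.5,4.5)→(20,32.5)  cross = 15.5·32.5 − 20·4.5 = 413.7500; (r_i+r_j)·cross = 35.5·413.7500 = 14688.1250
edge 2: (20,32.5)→(5.5,39)  cross = 20·39 − 5.5·32.5 = 601.2500; (r_i+r_j)·cross = 25.5·601.2500 = 15331.8750
edge 3: (5.5,39)→(1.5,22)  cross = 5.5·22 − 1.5·39 = 62.5000; (r_i+r_j)·cross = 7·62.5000 = 437.5000
Σcross = 743.2500 → A = |Σcross|/2 = 371.6250 mm²
Σ(r_i+r_j)·cross = 24775.2500 → first moment M = |Σ|/6 = 4129.2083
R_c = M/A = 4129.2083/371.6250 = 11.1112 mm
θ = 268° = 4.677482 rad
V = θ·R_c·A = 4.677482·11.1112·371.6250 = 19314.299 mm³

Volume = 19314.299 mm³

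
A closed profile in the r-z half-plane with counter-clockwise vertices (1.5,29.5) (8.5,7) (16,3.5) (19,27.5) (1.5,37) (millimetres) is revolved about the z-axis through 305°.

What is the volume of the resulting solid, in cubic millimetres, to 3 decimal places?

Profile (r,z), 5 vertices: (1.5,29.5) (8.5,7) (16,3.5) (19,27.5) (1.5,37)
edge 0: (1.5,29.5)→(8.5,7)  cross = 1.5·7 − 8.5·29.5 = -240.2500; (r_i+r_j)·cross = 10·-240.2500 = -2402.5000
edge 1: (8.5,7)→(16,3.5)  cross = 8.5·3.5 − 16·7 = -82.2500; (r_i+r_j)·cross = 24.5·-82.2500 = -2015.1250
edge 2: (16,3.5)→(19,27.5)  cross = 16·27.5 − 19·3.5 = 373.5000; (r_i+r_j)·cross = 35·373.5000 = 13072.5000
edge 3: (19,27.5)→(1.5,37)  cross = 19·37 − 1.5·27.5 = 661.7500; (r_i+r_j)·cross = 20.5·661.7500 = 13565.8750
edge 4: (1.5,37)→(1.5,29.5)  cross = 1.5·29.5 − 1.5·37 = -11.2500; (r_i+r_j)·cross = 3·-11.2500 = -33.7500
Σcross = 701.5000 → A = |Σcross|/2 = 350.7500 mm²
Σ(r_i+r_j)·cross = 22187.0000 → first moment M = |Σ|/6 = 3697.8333
R_c = M/A = 3697.8333/350.7500 = 10.5426 mm
θ = 305° = 5.323254 rad
V = θ·R_c·A = 5.323254·10.5426·350.7500 = 19684.507 mm³

Volume = 19684.507 mm³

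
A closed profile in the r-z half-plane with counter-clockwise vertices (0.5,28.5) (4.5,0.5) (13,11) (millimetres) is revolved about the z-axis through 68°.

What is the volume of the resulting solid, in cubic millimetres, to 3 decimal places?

Profile (r,z), 3 vertices: (0.5,28.5) (4.5,0.5) (13,11)
edge 0: (0.5,28.5)→(4.5,0.5)  cross = 0.5·0.5 − 4.5·28.5 = -128.0000; (r_i+r_j)·cross = 5·-128.0000 = -640.0000
edge 1: (4.5,0.5)→(13,11)  cross = 4.5·11 − 13·0.5 = 43.0000; (r_i+r_j)·cross = 17.5·43.0000 = 752.5000
edge 2: (13,11)→(0.5,28.5)  cross = 13·28.5 − 0.5·11 = 365.0000; (r_i+r_j)·cross = 13.5·365.0000 = 4927.5000
Σcross = 280.0000 → A = |Σcross|/2 = 140.0000 mm²
Σ(r_i+r_j)·cross = 5040.0000 → first moment M = |Σ|/6 = 840.0000
R_c = M/A = 840.0000/140.0000 = 6.0000 mm
θ = 68° = 1.186824 rad
V = θ·R_c·A = 1.186824·6.0000·140.0000 = 996.932 mm³

Volume = 996.932 mm³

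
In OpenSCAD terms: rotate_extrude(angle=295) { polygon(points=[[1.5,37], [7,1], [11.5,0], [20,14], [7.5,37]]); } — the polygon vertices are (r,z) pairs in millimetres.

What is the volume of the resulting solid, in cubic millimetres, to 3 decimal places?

Volume = 18990.629 mm³

Profile (r,z), 5 vertices: (1.5,37) (7,1) (11.5,0) (20,14) (7.5,37)
edge 0: (1.5,37)→(7,1)  cross = 1.5·1 − 7·37 = -257.5000; (r_i+r_j)·cross = 8.5·-257.5000 = -2188.7500
edge 1: (7,1)→(11.5,0)  cross = 7·0 − 11.5·1 = -11.5000; (r_i+r_j)·cross = 18.5·-11.5000 = -212.7500
edge 2: (11.5,0)→(20,14)  cross = 11.5·14 − 20·0 = 161.0000; (r_i+r_j)·cross = 31.5·161.0000 = 5071.5000
edge 3: (20,14)→(7.5,37)  cross = 20·37 − 7.5·14 = 635.0000; (r_i+r_j)·cross = 27.5·635.0000 = 17462.5000
edge 4: (7.5,37)→(1.5,37)  cross = 7.5·37 − 1.5·37 = 222.0000; (r_i+r_j)·cross = 9·222.0000 = 1998.0000
Σcross = 749.0000 → A = |Σcross|/2 = 374.5000 mm²
Σ(r_i+r_j)·cross = 22130.5000 → first moment M = |Σ|/6 = 3688.4167
R_c = M/A = 3688.4167/374.5000 = 9.8489 mm
θ = 295° = 5.148721 rad
V = θ·R_c·A = 5.148721·9.8489·374.5000 = 18990.629 mm³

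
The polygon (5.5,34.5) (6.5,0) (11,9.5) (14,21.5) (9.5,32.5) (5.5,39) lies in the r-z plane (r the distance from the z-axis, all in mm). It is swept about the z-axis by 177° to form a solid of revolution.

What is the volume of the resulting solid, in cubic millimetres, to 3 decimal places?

Volume = 4877.770 mm³

Profile (r,z), 6 vertices: (5.5,34.5) (6.5,0) (11,9.5) (14,21.5) (9.5,32.5) (5.5,39)
edge 0: (5.5,34.5)→(6.5,0)  cross = 5.5·0 − 6.5·34.5 = -224.2500; (r_i+r_j)·cross = 12·-224.2500 = -2691.0000
edge 1: (6.5,0)→(11,9.5)  cross = 6.5·9.5 − 11·0 = 61.7500; (r_i+r_j)·cross = 17.5·61.7500 = 1080.6250
edge 2: (11,9.5)→(14,21.5)  cross = 11·21.5 − 14·9.5 = 103.5000; (r_i+r_j)·cross = 25·103.5000 = 2587.5000
edge 3: (14,21.5)→(9.5,32.5)  cross = 14·32.5 − 9.5·21.5 = 250.7500; (r_i+r_j)·cross = 23.5·250.7500 = 5892.6250
edge 4: (9.5,32.5)→(5.5,39)  cross = 9.5·39 − 5.5·32.5 = 191.7500; (r_i+r_j)·cross = 15·191.7500 = 2876.2500
edge 5: (5.5,39)→(5.5,34.5)  cross = 5.5·34.5 − 5.5·39 = -24.7500; (r_i+r_j)·cross = 11·-24.7500 = -272.2500
Σcross = 358.7500 → A = |Σcross|/2 = 179.3750 mm²
Σ(r_i+r_j)·cross = 9473.7500 → first moment M = |Σ|/6 = 1578.9583
R_c = M/A = 1578.9583/179.3750 = 8.8026 mm
θ = 177° = 3.089233 rad
V = θ·R_c·A = 3.089233·8.8026·179.3750 = 4877.770 mm³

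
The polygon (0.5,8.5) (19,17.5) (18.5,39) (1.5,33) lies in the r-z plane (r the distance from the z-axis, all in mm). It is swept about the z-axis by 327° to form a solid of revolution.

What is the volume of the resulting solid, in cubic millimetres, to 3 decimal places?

Profile (r,z), 4 vertices: (0.5,8.5) (19,17.5) (18.5,39) (1.5,33)
edge 0: (0.5,8.5)→(19,17.5)  cross = 0.5·17.5 − 19·8.5 = -152.7500; (r_i+r_j)·cross = 19.5·-152.7500 = -2978.6250
edge 1: (19,17.5)→(18.5,39)  cross = 19·39 − 18.5·17.5 = 417.2500; (r_i+r_j)·cross = 37.5·417.2500 = 15646.8750
edge 2: (18.5,39)→(1.5,33)  cross = 18.5·33 − 1.5·39 = 552.0000; (r_i+r_j)·cross = 20·552.0000 = 11040.0000
edge 3: (1.5,33)→(0.5,8.5)  cross = 1.5·8.5 − 0.5·33 = -3.7500; (r_i+r_j)·cross = 2·-3.7500 = -7.5000
Σcross = 812.7500 → A = |Σcross|/2 = 406.3750 mm²
Σ(r_i+r_j)·cross = 23700.7500 → first moment M = |Σ|/6 = 3950.1250
R_c = M/A = 3950.1250/406.3750 = 9.7204 mm
θ = 327° = 5.707227 rad
V = θ·R_c·A = 5.707227·9.7204·406.3750 = 22544.259 mm³

Volume = 22544.259 mm³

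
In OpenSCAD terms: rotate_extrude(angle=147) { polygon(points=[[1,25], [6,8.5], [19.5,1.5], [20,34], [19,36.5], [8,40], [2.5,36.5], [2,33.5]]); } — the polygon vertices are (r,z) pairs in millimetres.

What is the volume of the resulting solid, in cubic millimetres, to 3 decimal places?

Profile (r,z), 8 vertices: (1,25) (6,8.5) (19.5,1.5) (20,34) (19,36.5) (8,40) (2.5,36.5) (2,33.5)
edge 0: (1,25)→(6,8.5)  cross = 1·8.5 − 6·25 = -141.5000; (r_i+r_j)·cross = 7·-141.5000 = -990.5000
edge 1: (6,8.5)→(19.5,1.5)  cross = 6·1.5 − 19.5·8.5 = -156.7500; (r_i+r_j)·cross = 25.5·-156.7500 = -3997.1250
edge 2: (19.5,1.5)→(20,34)  cross = 19.5·34 − 20·1.5 = 633.0000; (r_i+r_j)·cross = 39.5·633.0000 = 25003.5000
edge 3: (20,34)→(19,36.5)  cross = 20·36.5 − 19·34 = 84.0000; (r_i+r_j)·cross = 39·84.0000 = 3276.0000
edge 4: (19,36.5)→(8,40)  cross = 19·40 − 8·36.5 = 468.0000; (r_i+r_j)·cross = 27·468.0000 = 12636.0000
edge 5: (8,40)→(2.5,36.5)  cross = 8·36.5 − 2.5·40 = 192.0000; (r_i+r_j)·cross = 10.5·192.0000 = 2016.0000
edge 6: (2.5,36.5)→(2,33.5)  cross = 2.5·33.5 − 2·36.5 = 10.7500; (r_i+r_j)·cross = 4.5·10.7500 = 48.3750
edge 7: (2,33.5)→(1,25)  cross = 2·25 − 1·33.5 = 16.5000; (r_i+r_j)·cross = 3·16.5000 = 49.5000
Σcross = 1106.0000 → A = |Σcross|/2 = 553.0000 mm²
Σ(r_i+r_j)·cross = 38041.7500 → first moment M = |Σ|/6 = 6340.2917
R_c = M/A = 6340.2917/553.0000 = 11.4653 mm
θ = 147° = 2.565634 rad
V = θ·R_c·A = 2.565634·11.4653·553.0000 = 16266.868 mm³

Volume = 16266.868 mm³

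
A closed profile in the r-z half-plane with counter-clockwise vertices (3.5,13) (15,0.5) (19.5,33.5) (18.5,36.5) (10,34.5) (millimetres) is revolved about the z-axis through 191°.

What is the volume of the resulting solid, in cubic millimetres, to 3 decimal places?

Volume = 13797.266 mm³

Profile (r,z), 5 vertices: (3.5,13) (15,0.5) (19.5,33.5) (18.5,36.5) (10,34.5)
edge 0: (3.5,13)→(15,0.5)  cross = 3.5·0.5 − 15·13 = -193.2500; (r_i+r_j)·cross = 18.5·-193.2500 = -3575.1250
edge 1: (15,0.5)→(19.5,33.5)  cross = 15·33.5 − 19.5·0.5 = 492.7500; (r_i+r_j)·cross = 34.5·492.7500 = 16999.8750
edge 2: (19.5,33.5)→(18.5,36.5)  cross = 19.5·36.5 − 18.5·33.5 = 92.0000; (r_i+r_j)·cross = 38·92.0000 = 3496.0000
edge 3: (18.5,36.5)→(10,34.5)  cross = 18.5·34.5 − 10·36.5 = 273.2500; (r_i+r_j)·cross = 28.5·273.2500 = 7787.6250
edge 4: (10,34.5)→(3.5,13)  cross = 10·13 − 3.5·34.5 = 9.2500; (r_i+r_j)·cross = 13.5·9.2500 = 124.8750
Σcross = 674.0000 → A = |Σcross|/2 = 337.0000 mm²
Σ(r_i+r_j)·cross = 24833.2500 → first moment M = |Σ|/6 = 4138.8750
R_c = M/A = 4138.8750/337.0000 = 12.2815 mm
θ = 191° = 3.333579 rad
V = θ·R_c·A = 3.333579·12.2815·337.0000 = 13797.266 mm³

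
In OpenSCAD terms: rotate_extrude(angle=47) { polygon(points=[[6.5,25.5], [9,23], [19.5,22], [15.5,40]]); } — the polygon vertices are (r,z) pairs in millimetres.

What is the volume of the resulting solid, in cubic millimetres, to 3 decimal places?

Volume = 1361.877 mm³

Profile (r,z), 4 vertices: (6.5,25.5) (9,23) (19.5,22) (15.5,40)
edge 0: (6.5,25.5)→(9,23)  cross = 6.5·23 − 9·25.5 = -80.0000; (r_i+r_j)·cross = 15.5·-80.0000 = -1240.0000
edge 1: (9,23)→(19.5,22)  cross = 9·22 − 19.5·23 = -250.5000; (r_i+r_j)·cross = 28.5·-250.5000 = -7139.2500
edge 2: (19.5,22)→(15.5,40)  cross = 19.5·40 − 15.5·22 = 439.0000; (r_i+r_j)·cross = 35·439.0000 = 15365.0000
edge 3: (15.5,40)→(6.5,25.5)  cross = 15.5·25.5 − 6.5·40 = 135.2500; (r_i+r_j)·cross = 22·135.2500 = 2975.5000
Σcross = 243.7500 → A = |Σcross|/2 = 121.8750 mm²
Σ(r_i+r_j)·cross = 9961.2500 → first moment M = |Σ|/6 = 1660.2083
R_c = M/A = 1660.2083/121.8750 = 13.6222 mm
θ = 47° = 0.820305 rad
V = θ·R_c·A = 0.820305·13.6222·121.8750 = 1361.877 mm³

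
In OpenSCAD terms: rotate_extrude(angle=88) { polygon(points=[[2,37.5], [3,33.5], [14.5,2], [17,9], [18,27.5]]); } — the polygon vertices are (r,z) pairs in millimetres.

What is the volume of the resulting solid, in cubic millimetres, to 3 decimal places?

Volume = 4482.014 mm³

Profile (r,z), 5 vertices: (2,37.5) (3,33.5) (14.5,2) (17,9) (18,27.5)
edge 0: (2,37.5)→(3,33.5)  cross = 2·33.5 − 3·37.5 = -45.5000; (r_i+r_j)·cross = 5·-45.5000 = -227.5000
edge 1: (3,33.5)→(14.5,2)  cross = 3·2 − 14.5·33.5 = -479.7500; (r_i+r_j)·cross = 17.5·-479.7500 = -8395.6250
edge 2: (14.5,2)→(17,9)  cross = 14.5·9 − 17·2 = 96.5000; (r_i+r_j)·cross = 31.5·96.5000 = 3039.7500
edge 3: (17,9)→(18,27.5)  cross = 17·27.5 − 18·9 = 305.5000; (r_i+r_j)·cross = 35·305.5000 = 10692.5000
edge 4: (18,27.5)→(2,37.5)  cross = 18·37.5 − 2·27.5 = 620.0000; (r_i+r_j)·cross = 20·620.0000 = 12400.0000
Σcross = 496.7500 → A = |Σcross|/2 = 248.3750 mm²
Σ(r_i+r_j)·cross = 17509.1250 → first moment M = |Σ|/6 = 2918.1875
R_c = M/A = 2918.1875/248.3750 = 11.7491 mm
θ = 88° = 1.535890 rad
V = θ·R_c·A = 1.535890·11.7491·248.3750 = 4482.014 mm³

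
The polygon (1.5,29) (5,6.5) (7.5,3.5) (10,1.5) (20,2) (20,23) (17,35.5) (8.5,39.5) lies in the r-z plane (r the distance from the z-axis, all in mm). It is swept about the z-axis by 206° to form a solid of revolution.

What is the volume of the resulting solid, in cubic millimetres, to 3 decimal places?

Profile (r,z), 8 vertices: (1.5,29) (5,6.5) (7.5,3.5) (10,1.5) (20,2) (20,23) (17,35.5) (8.5,39.5)
edge 0: (1.5,29)→(5,6.5)  cross = 1.5·6.5 − 5·29 = -135.2500; (r_i+r_j)·cross = 6.5·-135.2500 = -879.1250
edge 1: (5,6.5)→(7.5,3.5)  cross = 5·3.5 − 7.5·6.5 = -31.2500; (r_i+r_j)·cross = 12.5·-31.2500 = -390.6250
edge 2: (7.5,3.5)→(10,1.5)  cross = 7.5·1.5 − 10·3.5 = -23.7500; (r_i+r_j)·cross = 17.5·-23.7500 = -415.6250
edge 3: (10,1.5)→(20,2)  cross = 10·2 − 20·1.5 = -10.0000; (r_i+r_j)·cross = 30·-10.0000 = -300.0000
edge 4: (20,2)→(20,23)  cross = 20·23 − 20·2 = 420.0000; (r_i+r_j)·cross = 40·420.0000 = 16800.0000
edge 5: (20,23)→(17,35.5)  cross = 20·35.5 − 17·23 = 319.0000; (r_i+r_j)·cross = 37·319.0000 = 11803.0000
edge 6: (17,35.5)→(8.5,39.5)  cross = 17·39.5 − 8.5·35.5 = 369.7500; (r_i+r_j)·cross = 25.5·369.7500 = 9428.6250
edge 7: (8.5,39.5)→(1.5,29)  cross = 8.5·29 − 1.5·39.5 = 187.2500; (r_i+r_j)·cross = 10·187.2500 = 1872.5000
Σcross = 1095.7500 → A = |Σcross|/2 = 547.8750 mm²
Σ(r_i+r_j)·cross = 37918.7500 → first moment M = |Σ|/6 = 6319.7917
R_c = M/A = 6319.7917/547.8750 = 11.5351 mm
θ = 206° = 3.595378 rad
V = θ·R_c·A = 3.595378·11.5351·547.8750 = 22722.042 mm³

Volume = 22722.042 mm³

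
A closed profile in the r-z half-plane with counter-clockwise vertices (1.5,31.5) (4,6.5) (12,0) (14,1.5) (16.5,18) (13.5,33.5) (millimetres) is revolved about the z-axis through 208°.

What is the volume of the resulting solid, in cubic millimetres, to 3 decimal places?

Profile (r,z), 6 vertices: (1.5,31.5) (4,6.5) (12,0) (14,1.5) (16.5,18) (13.5,33.5)
edge 0: (1.5,31.5)→(4,6.5)  cross = 1.5·6.5 − 4·31.5 = -116.2500; (r_i+r_j)·cross = 5.5·-116.2500 = -639.3750
edge 1: (4,6.5)→(12,0)  cross = 4·0 − 12·6.5 = -78.0000; (r_i+r_j)·cross = 16·-78.0000 = -1248.0000
edge 2: (12,0)→(14,1.5)  cross = 12·1.5 − 14·0 = 18.0000; (r_i+r_j)·cross = 26·18.0000 = 468.0000
edge 3: (14,1.5)→(16.5,18)  cross = 14·18 − 16.5·1.5 = 227.2500; (r_i+r_j)·cross = 30.5·227.2500 = 6931.1250
edge 4: (16.5,18)→(13.5,33.5)  cross = 16.5·33.5 − 13.5·18 = 309.7500; (r_i+r_j)·cross = 30·309.7500 = 9292.5000
edge 5: (13.5,33.5)→(1.5,31.5)  cross = 13.5·31.5 − 1.5·33.5 = 375.0000; (r_i+r_j)·cross = 15·375.0000 = 5625.0000
Σcross = 735.7500 → A = |Σcross|/2 = 367.8750 mm²
Σ(r_i+r_j)·cross = 20429.2500 → first moment M = |Σ|/6 = 3404.8750
R_c = M/A = 3404.8750/367.8750 = 9.2555 mm
θ = 208° = 3.630285 rad
V = θ·R_c·A = 3.630285·9.2555·367.8750 = 12360.666 mm³

Volume = 12360.666 mm³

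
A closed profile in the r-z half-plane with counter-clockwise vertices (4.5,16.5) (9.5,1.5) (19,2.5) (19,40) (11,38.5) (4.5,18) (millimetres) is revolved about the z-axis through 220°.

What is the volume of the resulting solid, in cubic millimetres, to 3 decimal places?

Volume = 21699.242 mm³

Profile (r,z), 6 vertices: (4.5,16.5) (9.5,1.5) (19,2.5) (19,40) (11,38.5) (4.5,18)
edge 0: (4.5,16.5)→(9.5,1.5)  cross = 4.5·1.5 − 9.5·16.5 = -150.0000; (r_i+r_j)·cross = 14·-150.0000 = -2100.0000
edge 1: (9.5,1.5)→(19,2.5)  cross = 9.5·2.5 − 19·1.5 = -4.7500; (r_i+r_j)·cross = 28.5·-4.7500 = -135.3750
edge 2: (19,2.5)→(19,40)  cross = 19·40 − 19·2.5 = 712.5000; (r_i+r_j)·cross = 38·712.5000 = 27075.0000
edge 3: (19,40)→(11,38.5)  cross = 19·38.5 − 11·40 = 291.5000; (r_i+r_j)·cross = 30·291.5000 = 8745.0000
edge 4: (11,38.5)→(4.5,18)  cross = 11·18 − 4.5·38.5 = 24.7500; (r_i+r_j)·cross = 15.5·24.7500 = 383.6250
edge 5: (4.5,18)→(4.5,16.5)  cross = 4.5·16.5 − 4.5·18 = -6.7500; (r_i+r_j)·cross = 9·-6.7500 = -60.7500
Σcross = 867.2500 → A = |Σcross|/2 = 433.6250 mm²
Σ(r_i+r_j)·cross = 33907.5000 → first moment M = |Σ|/6 = 5651.2500
R_c = M/A = 5651.2500/433.6250 = 13.0326 mm
θ = 220° = 3.839724 rad
V = θ·R_c·A = 3.839724·13.0326·433.6250 = 21699.242 mm³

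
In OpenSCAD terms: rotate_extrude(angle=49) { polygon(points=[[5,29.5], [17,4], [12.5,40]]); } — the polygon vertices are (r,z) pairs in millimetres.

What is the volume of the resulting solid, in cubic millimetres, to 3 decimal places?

Volume = 1560.066 mm³

Profile (r,z), 3 vertices: (5,29.5) (17,4) (12.5,40)
edge 0: (5,29.5)→(17,4)  cross = 5·4 − 17·29.5 = -481.5000; (r_i+r_j)·cross = 22·-481.5000 = -10593.0000
edge 1: (17,4)→(12.5,40)  cross = 17·40 − 12.5·4 = 630.0000; (r_i+r_j)·cross = 29.5·630.0000 = 18585.0000
edge 2: (12.5,40)→(5,29.5)  cross = 12.5·29.5 − 5·40 = 168.7500; (r_i+r_j)·cross = 17.5·168.7500 = 2953.1250
Σcross = 317.2500 → A = |Σcross|/2 = 158.6250 mm²
Σ(r_i+r_j)·cross = 10945.1250 → first moment M = |Σ|/6 = 1824.1875
R_c = M/A = 1824.1875/158.6250 = 11.5000 mm
θ = 49° = 0.855211 rad
V = θ·R_c·A = 0.855211·11.5000·158.6250 = 1560.066 mm³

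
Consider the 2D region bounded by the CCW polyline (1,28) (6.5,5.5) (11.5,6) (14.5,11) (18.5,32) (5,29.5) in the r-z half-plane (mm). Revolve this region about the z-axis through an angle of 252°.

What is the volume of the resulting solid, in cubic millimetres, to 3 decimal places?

Volume = 12895.151 mm³

Profile (r,z), 6 vertices: (1,28) (6.5,5.5) (11.5,6) (14.5,11) (18.5,32) (5,29.5)
edge 0: (1,28)→(6.5,5.5)  cross = 1·5.5 − 6.5·28 = -176.5000; (r_i+r_j)·cross = 7.5·-176.5000 = -1323.7500
edge 1: (6.5,5.5)→(11.5,6)  cross = 6.5·6 − 11.5·5.5 = -24.2500; (r_i+r_j)·cross = 18·-24.2500 = -436.5000
edge 2: (11.5,6)→(14.5,11)  cross = 11.5·11 − 14.5·6 = 39.5000; (r_i+r_j)·cross = 26·39.5000 = 1027.0000
edge 3: (14.5,11)→(18.5,32)  cross = 14.5·32 − 18.5·11 = 260.5000; (r_i+r_j)·cross = 33·260.5000 = 8596.5000
edge 4: (18.5,32)→(5,29.5)  cross = 18.5·29.5 − 5·32 = 385.7500; (r_i+r_j)·cross = 23.5·385.7500 = 9065.1250
edge 5: (5,29.5)→(1,28)  cross = 5·28 − 1·29.5 = 110.5000; (r_i+r_j)·cross = 6·110.5000 = 663.0000
Σcross = 595.5000 → A = |Σcross|/2 = 297.7500 mm²
Σ(r_i+r_j)·cross = 17591.3750 → first moment M = |Σ|/6 = 2931.8958
R_c = M/A = 2931.8958/297.7500 = 9.8468 mm
θ = 252° = 4.398230 rad
V = θ·R_c·A = 4.398230·9.8468·297.7500 = 12895.151 mm³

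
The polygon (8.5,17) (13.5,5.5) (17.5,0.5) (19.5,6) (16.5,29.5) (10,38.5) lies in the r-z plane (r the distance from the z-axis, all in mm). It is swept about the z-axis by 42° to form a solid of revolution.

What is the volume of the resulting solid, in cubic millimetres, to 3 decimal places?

Profile (r,z), 6 vertices: (8.5,17) (13.5,5.5) (17.5,0.5) (19.5,6) (16.5,29.5) (10,38.5)
edge 0: (8.5,17)→(13.5,5.5)  cross = 8.5·5.5 − 13.5·17 = -182.7500; (r_i+r_j)·cross = 22·-182.7500 = -4020.5000
edge 1: (13.5,5.5)→(17.5,0.5)  cross = 13.5·0.5 − 17.5·5.5 = -89.5000; (r_i+r_j)·cross = 31·-89.5000 = -2774.5000
edge 2: (17.5,0.5)→(19.5,6)  cross = 17.5·6 − 19.5·0.5 = 95.2500; (r_i+r_j)·cross = 37·95.2500 = 3524.2500
edge 3: (19.5,6)→(16.5,29.5)  cross = 19.5·29.5 − 16.5·6 = 476.2500; (r_i+r_j)·cross = 36·476.2500 = 17145.0000
edge 4: (16.5,29.5)→(10,38.5)  cross = 16.5·38.5 − 10·29.5 = 340.2500; (r_i+r_j)·cross = 26.5·340.2500 = 9016.6250
edge 5: (10,38.5)→(8.5,17)  cross = 10·17 − 8.5·38.5 = -157.2500; (r_i+r_j)·cross = 18.5·-157.2500 = -2909.1250
Σcross = 482.2500 → A = |Σcross|/2 = 241.1250 mm²
Σ(r_i+r_j)·cross = 19981.7500 → first moment M = |Σ|/6 = 3330.2917
R_c = M/A = 3330.2917/241.1250 = 13.8115 mm
θ = 42° = 0.733038 rad
V = θ·R_c·A = 0.733038·13.8115·241.1250 = 2441.231 mm³

Volume = 2441.231 mm³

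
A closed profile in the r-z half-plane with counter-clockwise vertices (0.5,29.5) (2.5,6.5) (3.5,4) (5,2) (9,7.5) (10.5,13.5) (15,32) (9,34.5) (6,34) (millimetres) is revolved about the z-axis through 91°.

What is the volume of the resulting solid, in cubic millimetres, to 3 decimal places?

Profile (r,z), 9 vertices: (0.5,29.5) (2.5,6.5) (3.5,4) (5,2) (9,7.5) (10.5,13.5) (15,32) (9,34.5) (6,34)
edge 0: (0.5,29.5)→(2.5,6.5)  cross = 0.5·6.5 − 2.5·29.5 = -70.5000; (r_i+r_j)·cross = 3·-70.5000 = -211.5000
edge 1: (2.5,6.5)→(3.5,4)  cross = 2.5·4 − 3.5·6.5 = -12.7500; (r_i+r_j)·cross = 6·-12.7500 = -76.5000
edge 2: (3.5,4)→(5,2)  cross = 3.5·2 − 5·4 = -13.0000; (r_i+r_j)·cross = 8.5·-13.0000 = -110.5000
edge 3: (5,2)→(9,7.5)  cross = 5·7.5 − 9·2 = 19.5000; (r_i+r_j)·cross = 14·19.5000 = 273.0000
edge 4: (9,7.5)→(10.5,13.5)  cross = 9·13.5 − 10.5·7.5 = 42.7500; (r_i+r_j)·cross = 19.5·42.7500 = 833.6250
edge 5: (10.5,13.5)→(15,32)  cross = 10.5·32 − 15·13.5 = 133.5000; (r_i+r_j)·cross = 25.5·133.5000 = 3404.2500
edge 6: (15,32)→(9,34.5)  cross = 15·34.5 − 9·32 = 229.5000; (r_i+r_j)·cross = 24·229.5000 = 5508.0000
edge 7: (9,34.5)→(6,34)  cross = 9·34 − 6·34.5 = 99.0000; (r_i+r_j)·cross = 15·99.0000 = 1485.0000
edge 8: (6,34)→(0.5,29.5)  cross = 6·29.5 − 0.5·34 = 160.0000; (r_i+r_j)·cross = 6.5·160.0000 = 1040.0000
Σcross = 588.0000 → A = |Σcross|/2 = 294.0000 mm²
Σ(r_i+r_j)·cross = 12145.3750 → first moment M = |Σ|/6 = 2024.2292
R_c = M/A = 2024.2292/294.0000 = 6.8851 mm
θ = 91° = 1.588250 rad
V = θ·R_c·A = 1.588250·6.8851·294.0000 = 3214.981 mm³

Volume = 3214.981 mm³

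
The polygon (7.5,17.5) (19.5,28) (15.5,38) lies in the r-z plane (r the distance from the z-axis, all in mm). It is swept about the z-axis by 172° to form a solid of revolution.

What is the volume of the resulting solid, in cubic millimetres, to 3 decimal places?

Profile (r,z), 3 vertices: (7.5,17.5) (19.5,28) (15.5,38)
edge 0: (7.5,17.5)→(19.5,28)  cross = 7.5·28 − 19.5·17.5 = -131.2500; (r_i+r_j)·cross = 27·-131.2500 = -3543.7500
edge 1: (19.5,28)→(15.5,38)  cross = 19.5·38 − 15.5·28 = 307.0000; (r_i+r_j)·cross = 35·307.0000 = 10745.0000
edge 2: (15.5,38)→(7.5,17.5)  cross = 15.5·17.5 − 7.5·38 = -13.7500; (r_i+r_j)·cross = 23·-13.7500 = -316.2500
Σcross = 162.0000 → A = |Σcross|/2 = 81.0000 mm²
Σ(r_i+r_j)·cross = 6885.0000 → first moment M = |Σ|/6 = 1147.5000
R_c = M/A = 1147.5000/81.0000 = 14.1667 mm
θ = 172° = 3.001966 rad
V = θ·R_c·A = 3.001966·14.1667·81.0000 = 3444.756 mm³

Volume = 3444.756 mm³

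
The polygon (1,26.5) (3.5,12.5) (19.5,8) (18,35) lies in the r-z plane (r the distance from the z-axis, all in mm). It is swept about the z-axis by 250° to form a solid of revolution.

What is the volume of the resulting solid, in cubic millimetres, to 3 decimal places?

Volume = 16921.240 mm³

Profile (r,z), 4 vertices: (1,26.5) (3.5,12.5) (19.5,8) (18,35)
edge 0: (1,26.5)→(3.5,12.5)  cross = 1·12.5 − 3.5·26.5 = -80.2500; (r_i+r_j)·cross = 4.5·-80.2500 = -361.1250
edge 1: (3.5,12.5)→(19.5,8)  cross = 3.5·8 − 19.5·12.5 = -215.7500; (r_i+r_j)·cross = 23·-215.7500 = -4962.2500
edge 2: (19.5,8)→(18,35)  cross = 19.5·35 − 18·8 = 538.5000; (r_i+r_j)·cross = 37.5·538.5000 = 20193.7500
edge 3: (18,35)→(1,26.5)  cross = 18·26.5 − 1·35 = 442.0000; (r_i+r_j)·cross = 19·442.0000 = 8398.0000
Σcross = 684.5000 → A = |Σcross|/2 = 342.2500 mm²
Σ(r_i+r_j)·cross = 23268.3750 → first moment M = |Σ|/6 = 3878.0625
R_c = M/A = 3878.0625/342.2500 = 11.3311 mm
θ = 250° = 4.363323 rad
V = θ·R_c·A = 4.363323·11.3311·342.2500 = 16921.240 mm³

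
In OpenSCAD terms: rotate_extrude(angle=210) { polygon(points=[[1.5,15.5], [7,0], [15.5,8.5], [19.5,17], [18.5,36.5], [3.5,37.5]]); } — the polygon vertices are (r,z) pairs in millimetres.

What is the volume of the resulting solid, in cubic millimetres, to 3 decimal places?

Profile (r,z), 6 vertices: (1.5,15.5) (7,0) (15.5,8.5) (19.5,17) (18.5,36.5) (3.5,37.5)
edge 0: (1.5,15.5)→(7,0)  cross = 1.5·0 − 7·15.5 = -108.5000; (r_i+r_j)·cross = 8.5·-108.5000 = -922.2500
edge 1: (7,0)→(15.5,8.5)  cross = 7·8.5 − 15.5·0 = 59.5000; (r_i+r_j)·cross = 22.5·59.5000 = 1338.7500
edge 2: (15.5,8.5)→(19.5,17)  cross = 15.5·17 − 19.5·8.5 = 97.7500; (r_i+r_j)·cross = 35·97.7500 = 3421.2500
edge 3: (19.5,17)→(18.5,36.5)  cross = 19.5·36.5 − 18.5·17 = 397.2500; (r_i+r_j)·cross = 38·397.2500 = 15095.5000
edge 4: (18.5,36.5)→(3.5,37.5)  cross = 18.5·37.5 − 3.5·36.5 = 566.0000; (r_i+r_j)·cross = 22·566.0000 = 12452.0000
edge 5: (3.5,37.5)→(1.5,15.5)  cross = 3.5·15.5 − 1.5·37.5 = -2.0000; (r_i+r_j)·cross = 5·-2.0000 = -10.0000
Σcross = 1010.0000 → A = |Σcross|/2 = 505.0000 mm²
Σ(r_i+r_j)·cross = 31375.2500 → first moment M = |Σ|/6 = 5229.2083
R_c = M/A = 5229.2083/505.0000 = 10.3549 mm
θ = 210° = 3.665191 rad
V = θ·R_c·A = 3.665191·10.3549·505.0000 = 19166.050 mm³

Volume = 19166.050 mm³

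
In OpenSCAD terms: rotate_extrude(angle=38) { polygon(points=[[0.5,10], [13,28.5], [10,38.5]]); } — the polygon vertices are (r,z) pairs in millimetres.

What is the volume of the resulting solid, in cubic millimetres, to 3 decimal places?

Volume = 468.873 mm³

Profile (r,z), 3 vertices: (0.5,10) (13,28.5) (10,38.5)
edge 0: (0.5,10)→(13,28.5)  cross = 0.5·28.5 − 13·10 = -115.7500; (r_i+r_j)·cross = 13.5·-115.7500 = -1562.6250
edge 1: (13,28.5)→(10,38.5)  cross = 13·38.5 − 10·28.5 = 215.5000; (r_i+r_j)·cross = 23·215.5000 = 4956.5000
edge 2: (10,38.5)→(0.5,10)  cross = 10·10 − 0.5·38.5 = 80.7500; (r_i+r_j)·cross = 10.5·80.7500 = 847.8750
Σcross = 180.5000 → A = |Σcross|/2 = 90.2500 mm²
Σ(r_i+r_j)·cross = 4241.7500 → first moment M = |Σ|/6 = 706.9583
R_c = M/A = 706.9583/90.2500 = 7.8333 mm
θ = 38° = 0.663225 rad
V = θ·R_c·A = 0.663225·7.8333·90.2500 = 468.873 mm³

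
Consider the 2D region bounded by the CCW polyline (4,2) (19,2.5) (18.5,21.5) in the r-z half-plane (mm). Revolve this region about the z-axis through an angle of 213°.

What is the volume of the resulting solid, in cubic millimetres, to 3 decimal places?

Profile (r,z), 3 vertices: (4,2) (19,2.5) (18.5,21.5)
edge 0: (4,2)→(19,2.5)  cross = 4·2.5 − 19·2 = -28.0000; (r_i+r_j)·cross = 23·-28.0000 = -644.0000
edge 1: (19,2.5)→(18.5,21.5)  cross = 19·21.5 − 18.5·2.5 = 362.2500; (r_i+r_j)·cross = 37.5·362.2500 = 13584.3750
edge 2: (18.5,21.5)→(4,2)  cross = 18.5·2 − 4·21.5 = -49.0000; (r_i+r_j)·cross = 22.5·-49.0000 = -1102.5000
Σcross = 285.2500 → A = |Σcross|/2 = 142.6250 mm²
Σ(r_i+r_j)·cross = 11837.8750 → first moment M = |Σ|/6 = 1972.9792
R_c = M/A = 1972.9792/142.6250 = 13.8333 mm
θ = 213° = 3.717551 rad
V = θ·R_c·A = 3.717551·13.8333·142.6250 = 7334.651 mm³

Volume = 7334.651 mm³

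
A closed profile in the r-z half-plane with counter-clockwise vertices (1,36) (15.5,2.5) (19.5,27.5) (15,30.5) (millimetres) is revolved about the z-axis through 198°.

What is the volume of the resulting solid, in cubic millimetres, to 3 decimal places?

Profile (r,z), 4 vertices: (1,36) (15.5,2.5) (19.5,27.5) (15,30.5)
edge 0: (1,36)→(15.5,2.5)  cross = 1·2.5 − 15.5·36 = -555.5000; (r_i+r_j)·cross = 16.5·-555.5000 = -9165.7500
edge 1: (15.5,2.5)→(19.5,27.5)  cross = 15.5·27.5 − 19.5·2.5 = 377.5000; (r_i+r_j)·cross = 35·377.5000 = 13212.5000
edge 2: (19.5,27.5)→(15,30.5)  cross = 19.5·30.5 − 15·27.5 = 182.2500; (r_i+r_j)·cross = 34.5·182.2500 = 6287.6250
edge 3: (15,30.5)→(1,36)  cross = 15·36 − 1·30.5 = 509.5000; (r_i+r_j)·cross = 16·509.5000 = 8152.0000
Σcross = 513.7500 → A = |Σcross|/2 = 256.8750 mm²
Σ(r_i+r_j)·cross = 18486.3750 → first moment M = |Σ|/6 = 3081.0625
R_c = M/A = 3081.0625/256.8750 = 11.9944 mm
θ = 198° = 3.455752 rad
V = θ·R_c·A = 3.455752·11.9944·256.8750 = 10647.388 mm³

Volume = 10647.388 mm³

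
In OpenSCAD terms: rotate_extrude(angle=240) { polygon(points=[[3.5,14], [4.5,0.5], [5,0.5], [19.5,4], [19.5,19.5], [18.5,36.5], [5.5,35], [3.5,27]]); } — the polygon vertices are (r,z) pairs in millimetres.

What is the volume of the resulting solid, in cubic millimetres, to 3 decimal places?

Profile (r,z), 8 vertices: (3.5,14) (4.5,0.5) (5,0.5) (19.5,4) (19.5,19.5) (18.5,36.5) (5.5,35) (3.5,27)
edge 0: (3.5,14)→(4.5,0.5)  cross = 3.5·0.5 − 4.5·14 = -61.2500; (r_i+r_j)·cross = 8·-61.2500 = -490.0000
edge 1: (4.5,0.5)→(5,0.5)  cross = 4.5·0.5 − 5·0.5 = -0.2500; (r_i+r_j)·cross = 9.5·-0.2500 = -2.3750
edge 2: (5,0.5)→(19.5,4)  cross = 5·4 − 19.5·0.5 = 10.2500; (r_i+r_j)·cross = 24.5·10.2500 = 251.1250
edge 3: (19.5,4)→(19.5,19.5)  cross = 19.5·19.5 − 19.5·4 = 302.2500; (r_i+r_j)·cross = 39·302.2500 = 11787.7500
edge 4: (19.5,19.5)→(18.5,36.5)  cross = 19.5·36.5 − 18.5·19.5 = 351.0000; (r_i+r_j)·cross = 38·351.0000 = 13338.0000
edge 5: (18.5,36.5)→(5.5,35)  cross = 18.5·35 − 5.5·36.5 = 446.7500; (r_i+r_j)·cross = 24·446.7500 = 10722.0000
edge 6: (5.5,35)→(3.5,27)  cross = 5.5·27 − 3.5·35 = 26.0000; (r_i+r_j)·cross = 9·26.0000 = 234.0000
edge 7: (3.5,27)→(3.5,14)  cross = 3.5·14 − 3.5·27 = -45.5000; (r_i+r_j)·cross = 7·-45.5000 = -318.5000
Σcross = 1029.2500 → A = |Σcross|/2 = 514.6250 mm²
Σ(r_i+r_j)·cross = 35522.0000 → first moment M = |Σ|/6 = 5920.3333
R_c = M/A = 5920.3333/514.6250 = 11.5042 mm
θ = 240° = 4.188790 rad
V = θ·R_c·A = 4.188790·11.5042·514.6250 = 24799.034 mm³

Volume = 24799.034 mm³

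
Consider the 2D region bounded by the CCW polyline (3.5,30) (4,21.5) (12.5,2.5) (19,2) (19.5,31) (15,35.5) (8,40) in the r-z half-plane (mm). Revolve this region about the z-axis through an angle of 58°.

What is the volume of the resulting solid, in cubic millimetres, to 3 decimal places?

Volume = 5419.026 mm³

Profile (r,z), 7 vertices: (3.5,30) (4,21.5) (12.5,2.5) (19,2) (19.5,31) (15,35.5) (8,40)
edge 0: (3.5,30)→(4,21.5)  cross = 3.5·21.5 − 4·30 = -44.7500; (r_i+r_j)·cross = 7.5·-44.7500 = -335.6250
edge 1: (4,21.5)→(12.5,2.5)  cross = 4·2.5 − 12.5·21.5 = -258.7500; (r_i+r_j)·cross = 16.5·-258.7500 = -4269.3750
edge 2: (12.5,2.5)→(19,2)  cross = 12.5·2 − 19·2.5 = -22.5000; (r_i+r_j)·cross = 31.5·-22.5000 = -708.7500
edge 3: (19,2)→(19.5,31)  cross = 19·31 − 19.5·2 = 550.0000; (r_i+r_j)·cross = 38.5·550.0000 = 21175.0000
edge 4: (19.5,31)→(15,35.5)  cross = 19.5·35.5 − 15·31 = 227.2500; (r_i+r_j)·cross = 34.5·227.2500 = 7840.1250
edge 5: (15,35.5)→(8,40)  cross = 15·40 − 8·35.5 = 316.0000; (r_i+r_j)·cross = 23·316.0000 = 7268.0000
edge 6: (8,40)→(3.5,30)  cross = 8·30 − 3.5·40 = 100.0000; (r_i+r_j)·cross = 11.5·100.0000 = 1150.0000
Σcross = 867.2500 → A = |Σcross|/2 = 433.6250 mm²
Σ(r_i+r_j)·cross = 32119.3750 → first moment M = |Σ|/6 = 5353.2292
R_c = M/A = 5353.2292/433.6250 = 12.3453 mm
θ = 58° = 1.012291 rad
V = θ·R_c·A = 1.012291·12.3453·433.6250 = 5419.026 mm³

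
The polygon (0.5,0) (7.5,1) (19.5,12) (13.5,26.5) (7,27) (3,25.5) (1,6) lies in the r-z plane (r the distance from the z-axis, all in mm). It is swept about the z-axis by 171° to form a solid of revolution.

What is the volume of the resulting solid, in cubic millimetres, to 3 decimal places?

Volume = 9065.085 mm³

Profile (r,z), 7 vertices: (0.5,0) (7.5,1) (19.5,12) (13.5,26.5) (7,27) (3,25.5) (1,6)
edge 0: (0.5,0)→(7.5,1)  cross = 0.5·1 − 7.5·0 = 0.5000; (r_i+r_j)·cross = 8·0.5000 = 4.0000
edge 1: (7.5,1)→(19.5,12)  cross = 7.5·12 − 19.5·1 = 70.5000; (r_i+r_j)·cross = 27·70.5000 = 1903.5000
edge 2: (19.5,12)→(13.5,26.5)  cross = 19.5·26.5 − 13.5·12 = 354.7500; (r_i+r_j)·cross = 33·354.7500 = 11706.7500
edge 3: (13.5,26.5)→(7,27)  cross = 13.5·27 − 7·26.5 = 179.0000; (r_i+r_j)·cross = 20.5·179.0000 = 3669.5000
edge 4: (7,27)→(3,25.5)  cross = 7·25.5 − 3·27 = 97.5000; (r_i+r_j)·cross = 10·97.5000 = 975.0000
edge 5: (3,25.5)→(1,6)  cross = 3·6 − 1·25.5 = -7.5000; (r_i+r_j)·cross = 4·-7.5000 = -30.0000
edge 6: (1,6)→(0.5,0)  cross = 1·0 − 0.5·6 = -3.0000; (r_i+r_j)·cross = 1.5·-3.0000 = -4.5000
Σcross = 691.7500 → A = |Σcross|/2 = 345.8750 mm²
Σ(r_i+r_j)·cross = 18224.2500 → first moment M = |Σ|/6 = 3037.3750
R_c = M/A = 3037.3750/345.8750 = 8.7817 mm
θ = 171° = 2.984513 rad
V = θ·R_c·A = 2.984513·8.7817·345.8750 = 9065.085 mm³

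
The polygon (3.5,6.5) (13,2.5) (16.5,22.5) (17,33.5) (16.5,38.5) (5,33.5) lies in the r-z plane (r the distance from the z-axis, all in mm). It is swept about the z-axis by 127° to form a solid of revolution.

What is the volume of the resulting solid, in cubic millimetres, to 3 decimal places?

Volume = 8237.876 mm³

Profile (r,z), 6 vertices: (3.5,6.5) (13,2.5) (16.5,22.5) (17,33.5) (16.5,38.5) (5,33.5)
edge 0: (3.5,6.5)→(13,2.5)  cross = 3.5·2.5 − 13·6.5 = -75.7500; (r_i+r_j)·cross = 16.5·-75.7500 = -1249.8750
edge 1: (13,2.5)→(16.5,22.5)  cross = 13·22.5 − 16.5·2.5 = 251.2500; (r_i+r_j)·cross = 29.5·251.2500 = 7411.8750
edge 2: (16.5,22.5)→(17,33.5)  cross = 16.5·33.5 − 17·22.5 = 170.2500; (r_i+r_j)·cross = 33.5·170.2500 = 5703.3750
edge 3: (17,33.5)→(16.5,38.5)  cross = 17·38.5 − 16.5·33.5 = 101.7500; (r_i+r_j)·cross = 33.5·101.7500 = 3408.6250
edge 4: (16.5,38.5)→(5,33.5)  cross = 16.5·33.5 − 5·38.5 = 360.2500; (r_i+r_j)·cross = 21.5·360.2500 = 7745.3750
edge 5: (5,33.5)→(3.5,6.5)  cross = 5·6.5 − 3.5·33.5 = -84.7500; (r_i+r_j)·cross = 8.5·-84.7500 = -720.3750
Σcross = 723.0000 → A = |Σcross|/2 = 361.5000 mm²
Σ(r_i+r_j)·cross = 22299.0000 → first moment M = |Σ|/6 = 3716.5000
R_c = M/A = 3716.5000/361.5000 = 10.2808 mm
θ = 127° = 2.216568 rad
V = θ·R_c·A = 2.216568·10.2808·361.5000 = 8237.876 mm³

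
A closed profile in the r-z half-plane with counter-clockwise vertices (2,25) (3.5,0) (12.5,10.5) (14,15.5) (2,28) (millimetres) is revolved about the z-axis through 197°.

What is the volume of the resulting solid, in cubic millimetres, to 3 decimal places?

Volume = 4067.292 mm³

Profile (r,z), 5 vertices: (2,25) (3.5,0) (12.5,10.5) (14,15.5) (2,28)
edge 0: (2,25)→(3.5,0)  cross = 2·0 − 3.5·25 = -87.5000; (r_i+r_j)·cross = 5.5·-87.5000 = -481.2500
edge 1: (3.5,0)→(12.5,10.5)  cross = 3.5·10.5 − 12.5·0 = 36.7500; (r_i+r_j)·cross = 16·36.7500 = 588.0000
edge 2: (12.5,10.5)→(14,15.5)  cross = 12.5·15.5 − 14·10.5 = 46.7500; (r_i+r_j)·cross = 26.5·46.7500 = 1238.8750
edge 3: (14,15.5)→(2,28)  cross = 14·28 − 2·15.5 = 361.0000; (r_i+r_j)·cross = 16·361.0000 = 5776.0000
edge 4: (2,28)→(2,25)  cross = 2·25 − 2·28 = -6.0000; (r_i+r_j)·cross = 4·-6.0000 = -24.0000
Σcross = 351.0000 → A = |Σcross|/2 = 175.5000 mm²
Σ(r_i+r_j)·cross = 7097.6250 → first moment M = |Σ|/6 = 1182.9375
R_c = M/A = 1182.9375/175.5000 = 6.7404 mm
θ = 197° = 3.438299 rad
V = θ·R_c·A = 3.438299·6.7404·175.5000 = 4067.292 mm³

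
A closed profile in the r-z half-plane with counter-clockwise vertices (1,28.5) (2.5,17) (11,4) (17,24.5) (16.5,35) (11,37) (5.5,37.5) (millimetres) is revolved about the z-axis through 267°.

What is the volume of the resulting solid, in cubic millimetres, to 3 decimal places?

Volume = 15438.385 mm³

Profile (r,z), 7 vertices: (1,28.5) (2.5,17) (11,4) (17,24.5) (16.5,35) (11,37) (5.5,37.5)
edge 0: (1,28.5)→(2.5,17)  cross = 1·17 − 2.5·28.5 = -54.2500; (r_i+r_j)·cross = 3.5·-54.2500 = -189.8750
edge 1: (2.5,17)→(11,4)  cross = 2.5·4 − 11·17 = -177.0000; (r_i+r_j)·cross = 13.5·-177.0000 = -2389.5000
edge 2: (11,4)→(17,24.5)  cross = 11·24.5 − 17·4 = 201.5000; (r_i+r_j)·cross = 28·201.5000 = 5642.0000
edge 3: (17,24.5)→(16.5,35)  cross = 17·35 − 16.5·24.5 = 190.7500; (r_i+r_j)·cross = 33.5·190.7500 = 6390.1250
edge 4: (16.5,35)→(11,37)  cross = 16.5·37 − 11·35 = 225.5000; (r_i+r_j)·cross = 27.5·225.5000 = 6201.2500
edge 5: (11,37)→(5.5,37.5)  cross = 11·37.5 − 5.5·37 = 209.0000; (r_i+r_j)·cross = 16.5·209.0000 = 3448.5000
edge 6: (5.5,37.5)→(1,28.5)  cross = 5.5·28.5 − 1·37.5 = 119.2500; (r_i+r_j)·cross = 6.5·119.2500 = 775.1250
Σcross = 714.7500 → A = |Σcross|/2 = 357.3750 mm²
Σ(r_i+r_j)·cross = 19877.6250 → first moment M = |Σ|/6 = 3312.9375
R_c = M/A = 3312.9375/357.3750 = 9.2702 mm
θ = 267° = 4.660029 rad
V = θ·R_c·A = 4.660029·9.2702·357.3750 = 15438.385 mm³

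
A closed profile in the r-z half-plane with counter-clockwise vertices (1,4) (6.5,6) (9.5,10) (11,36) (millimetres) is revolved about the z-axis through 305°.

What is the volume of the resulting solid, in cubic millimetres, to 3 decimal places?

Profile (r,z), 4 vertices: (1,4) (6.5,6) (9.5,10) (11,36)
edge 0: (1,4)→(6.5,6)  cross = 1·6 − 6.5·4 = -20.0000; (r_i+r_j)·cross = 7.5·-20.0000 = -150.0000
edge 1: (6.5,6)→(9.5,10)  cross = 6.5·10 − 9.5·6 = 8.0000; (r_i+r_j)·cross = 16·8.0000 = 128.0000
edge 2: (9.5,10)→(11,36)  cross = 9.5·36 − 11·10 = 232.0000; (r_i+r_j)·cross = 20.5·232.0000 = 4756.0000
edge 3: (11,36)→(1,4)  cross = 11·4 − 1·36 = 8.0000; (r_i+r_j)·cross = 12·8.0000 = 96.0000
Σcross = 228.0000 → A = |Σcross|/2 = 114.0000 mm²
Σ(r_i+r_j)·cross = 4830.0000 → first moment M = |Σ|/6 = 805.0000
R_c = M/A = 805.0000/114.0000 = 7.0614 mm
θ = 305° = 5.323254 rad
V = θ·R_c·A = 5.323254·7.0614·114.0000 = 4285.220 mm³

Volume = 4285.220 mm³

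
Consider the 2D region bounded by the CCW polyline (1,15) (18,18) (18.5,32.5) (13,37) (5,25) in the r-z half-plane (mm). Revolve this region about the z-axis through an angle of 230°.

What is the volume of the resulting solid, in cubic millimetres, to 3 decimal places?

Volume = 10358.791 mm³

Profile (r,z), 5 vertices: (1,15) (18,18) (18.5,32.5) (13,37) (5,25)
edge 0: (1,15)→(18,18)  cross = 1·18 − 18·15 = -252.0000; (r_i+r_j)·cross = 19·-252.0000 = -4788.0000
edge 1: (18,18)→(18.5,32.5)  cross = 18·32.5 − 18.5·18 = 252.0000; (r_i+r_j)·cross = 36.5·252.0000 = 9198.0000
edge 2: (18.5,32.5)→(13,37)  cross = 18.5·37 − 13·32.5 = 262.0000; (r_i+r_j)·cross = 31.5·262.0000 = 8253.0000
edge 3: (13,37)→(5,25)  cross = 13·25 − 5·37 = 140.0000; (r_i+r_j)·cross = 18·140.0000 = 2520.0000
edge 4: (5,25)→(1,15)  cross = 5·15 − 1·25 = 50.0000; (r_i+r_j)·cross = 6·50.0000 = 300.0000
Σcross = 452.0000 → A = |Σcross|/2 = 226.0000 mm²
Σ(r_i+r_j)·cross = 15483.0000 → first moment M = |Σ|/6 = 2580.5000
R_c = M/A = 2580.5000/226.0000 = 11.4181 mm
θ = 230° = 4.014257 rad
V = θ·R_c·A = 4.014257·11.4181·226.0000 = 10358.791 mm³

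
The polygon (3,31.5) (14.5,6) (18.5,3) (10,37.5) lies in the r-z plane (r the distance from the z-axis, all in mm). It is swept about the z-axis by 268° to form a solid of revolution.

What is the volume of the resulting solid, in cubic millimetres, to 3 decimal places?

Volume = 9077.239 mm³

Profile (r,z), 4 vertices: (3,31.5) (14.5,6) (18.5,3) (10,37.5)
edge 0: (3,31.5)→(14.5,6)  cross = 3·6 − 14.5·31.5 = -438.7500; (r_i+r_j)·cross = 17.5·-438.7500 = -7678.1250
edge 1: (14.5,6)→(18.5,3)  cross = 14.5·3 − 18.5·6 = -67.5000; (r_i+r_j)·cross = 33·-67.5000 = -2227.5000
edge 2: (18.5,3)→(10,37.5)  cross = 18.5·37.5 − 10·3 = 663.7500; (r_i+r_j)·cross = 28.5·663.7500 = 18916.8750
edge 3: (10,37.5)→(3,31.5)  cross = 10·31.5 − 3·37.5 = 202.5000; (r_i+r_j)·cross = 13·202.5000 = 2632.5000
Σcross = 360.0000 → A = |Σcross|/2 = 180.0000 mm²
Σ(r_i+r_j)·cross = 11643.7500 → first moment M = |Σ|/6 = 1940.6250
R_c = M/A = 1940.6250/180.0000 = 10.7812 mm
θ = 268° = 4.677482 rad
V = θ·R_c·A = 4.677482·10.7812·180.0000 = 9077.239 mm³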